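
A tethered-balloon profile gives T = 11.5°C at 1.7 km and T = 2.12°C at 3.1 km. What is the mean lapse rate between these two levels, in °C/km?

Γ = −ΔT/Δz = (11.5 − 2.12) / (3100 − 1700) m
  = 9.38°C / 1.4 km = 6.7°C/km

6.7°C/km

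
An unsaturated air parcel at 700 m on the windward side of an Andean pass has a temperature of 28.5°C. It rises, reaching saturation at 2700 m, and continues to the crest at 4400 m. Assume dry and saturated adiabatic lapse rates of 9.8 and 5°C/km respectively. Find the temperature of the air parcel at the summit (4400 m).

Dry to 2700 m: -9.8 × 2 km = -19.6°C, so T = 8.9°C.
Saturated to 4400 m: -5 × 1.7 km = -8.5°C, so T = 0.4°C.

0.4°C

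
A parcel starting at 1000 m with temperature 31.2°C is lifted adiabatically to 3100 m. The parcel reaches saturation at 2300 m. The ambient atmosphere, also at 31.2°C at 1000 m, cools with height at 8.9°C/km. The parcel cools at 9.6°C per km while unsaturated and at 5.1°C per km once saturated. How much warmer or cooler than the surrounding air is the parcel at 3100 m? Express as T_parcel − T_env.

Parcel:
  Dry to 2300 m: -9.6 × 1.3 km = -12.48°C, so T = 18.72°C.
  Saturated to 3100 m: -5.1 × 0.8 km = -4.08°C, so T = 14.64°C.
Environment:
  Environment to 3100 m: -8.9 × 2.1 km = -18.69°C, so T = 12.51°C.
T_parcel − T_env = 14.64 − 12.51 = +2.13°C

+2.13°C (parcel warmer than environment)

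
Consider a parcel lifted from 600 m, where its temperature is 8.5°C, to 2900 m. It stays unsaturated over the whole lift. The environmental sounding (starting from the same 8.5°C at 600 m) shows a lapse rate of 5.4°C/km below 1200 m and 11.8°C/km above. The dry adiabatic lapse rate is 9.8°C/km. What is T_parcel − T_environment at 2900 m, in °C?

+0.76°C (parcel warmer than environment)

Parcel:
  600 → 2900 m (dry, 9.8°C/km): ΔT = -9.8 × 2.3 = -22.54°C → T = -14.04°C
Environment:
  600 → 1200 m (environment, lower layer, 5.4°C/km): ΔT = -5.4 × 0.6 = -3.24°C → T = 5.26°C
  1200 → 2900 m (environment, upper layer, 11.8°C/km): ΔT = -11.8 × 1.7 = -20.06°C → T = -14.8°C
T_parcel − T_env = -14.04 − (-14.8) = +0.76°C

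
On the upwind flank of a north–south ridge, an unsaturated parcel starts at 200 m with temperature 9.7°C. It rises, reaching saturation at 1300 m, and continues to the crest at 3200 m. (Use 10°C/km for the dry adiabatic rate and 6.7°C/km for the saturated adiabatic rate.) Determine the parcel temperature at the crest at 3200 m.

200–1300 m, dry: Δz = 1.1 km ⇒ ΔT = -11°C; T = -1.3°C
1300–3200 m, saturated: Δz = 1.9 km ⇒ ΔT = -12.73°C; T = -14.03°C

-14.03°C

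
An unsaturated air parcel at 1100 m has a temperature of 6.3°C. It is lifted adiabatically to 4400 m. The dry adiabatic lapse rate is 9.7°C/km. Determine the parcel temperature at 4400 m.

-25.71°C

1100–4400 m, dry adiabatic: Δz = 3.3 km ⇒ ΔT = -32.01°C; T = -25.71°C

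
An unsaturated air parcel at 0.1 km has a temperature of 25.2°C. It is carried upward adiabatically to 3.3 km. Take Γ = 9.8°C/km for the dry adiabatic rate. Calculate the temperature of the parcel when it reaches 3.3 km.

-6.16°C

100 → 3300 m (dry adiabatic, 9.8°C/km): ΔT = -9.8 × 3.2 = -31.36°C → T = -6.16°C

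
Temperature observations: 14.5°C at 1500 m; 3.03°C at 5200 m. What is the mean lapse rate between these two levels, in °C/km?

3.1°C/km

Γ = −ΔT/Δz = (14.5 − 3.03) / (5200 − 1500) m
  = 11.47°C / 3.7 km = 3.1°C/km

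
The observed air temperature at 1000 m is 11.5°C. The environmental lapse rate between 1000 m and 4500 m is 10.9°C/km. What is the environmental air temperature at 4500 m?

-26.65°C

From 1000 m to 4500 m (environmental): cools by 10.9 × 3.5 = 38.15°C, giving -26.65°C.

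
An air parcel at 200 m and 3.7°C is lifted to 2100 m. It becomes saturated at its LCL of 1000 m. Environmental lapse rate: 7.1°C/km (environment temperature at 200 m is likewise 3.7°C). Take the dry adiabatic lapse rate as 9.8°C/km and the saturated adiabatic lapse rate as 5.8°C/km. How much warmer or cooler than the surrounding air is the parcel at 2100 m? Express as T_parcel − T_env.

Parcel:
  200–1000 m, dry: Δz = 0.8 km ⇒ ΔT = -7.84°C; T = -4.14°C
  1000–2100 m, saturated: Δz = 1.1 km ⇒ ΔT = -6.38°C; T = -10.52°C
Environment:
  200–2100 m, environment: Δz = 1.9 km ⇒ ΔT = -13.49°C; T = -9.79°C
T_parcel − T_env = -10.52 − (-9.79) = -0.73°C

-0.73°C (parcel cooler than environment)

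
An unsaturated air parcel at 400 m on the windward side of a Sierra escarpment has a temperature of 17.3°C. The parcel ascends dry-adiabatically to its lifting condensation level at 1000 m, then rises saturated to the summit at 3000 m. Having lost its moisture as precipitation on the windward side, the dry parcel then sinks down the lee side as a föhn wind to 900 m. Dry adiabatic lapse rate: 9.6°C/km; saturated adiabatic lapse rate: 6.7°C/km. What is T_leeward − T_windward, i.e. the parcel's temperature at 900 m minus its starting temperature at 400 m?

+1°C

From 400 m to 1000 m (dry): cools by 9.6 × 0.6 = 5.76°C, giving 11.54°C.
From 1000 m to 3000 m (saturated): cools by 6.7 × 2 = 13.4°C, giving -1.86°C.
From 3000 m to 900 m (dry descent): warms by 9.6 × 2.1 = 20.16°C, giving 18.3°C.
Net change vs windward start: 18.3 − 17.3 = +1°C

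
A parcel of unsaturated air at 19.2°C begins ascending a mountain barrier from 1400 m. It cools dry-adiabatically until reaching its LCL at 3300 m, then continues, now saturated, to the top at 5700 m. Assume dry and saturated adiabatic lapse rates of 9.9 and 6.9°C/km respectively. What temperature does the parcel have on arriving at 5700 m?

-16.17°C

1400–3300 m, dry: Δz = 1.9 km ⇒ ΔT = -18.81°C; T = 0.39°C
3300–5700 m, saturated: Δz = 2.4 km ⇒ ΔT = -16.56°C; T = -16.17°C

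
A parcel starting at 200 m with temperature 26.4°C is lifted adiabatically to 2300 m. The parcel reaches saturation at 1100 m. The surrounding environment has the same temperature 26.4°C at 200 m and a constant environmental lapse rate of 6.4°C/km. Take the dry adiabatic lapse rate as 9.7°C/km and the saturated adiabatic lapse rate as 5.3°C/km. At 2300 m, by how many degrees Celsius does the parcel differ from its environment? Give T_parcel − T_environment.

Parcel:
  From 200 m to 1100 m (dry): cools by 9.7 × 0.9 = 8.73°C, giving 17.67°C.
  From 1100 m to 2300 m (saturated): cools by 5.3 × 1.2 = 6.36°C, giving 11.31°C.
Environment:
  From 200 m to 2300 m (environment): cools by 6.4 × 2.1 = 13.44°C, giving 12.96°C.
T_parcel − T_env = 11.31 − 12.96 = -1.65°C

-1.65°C (parcel cooler than environment)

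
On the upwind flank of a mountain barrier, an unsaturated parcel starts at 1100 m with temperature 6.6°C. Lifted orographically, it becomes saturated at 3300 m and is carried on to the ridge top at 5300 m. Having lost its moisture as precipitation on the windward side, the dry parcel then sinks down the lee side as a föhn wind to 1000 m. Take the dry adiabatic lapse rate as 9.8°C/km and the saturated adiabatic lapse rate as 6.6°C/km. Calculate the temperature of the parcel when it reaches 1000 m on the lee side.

From 1100 m to 3300 m (dry): cools by 9.8 × 2.2 = 21.56°C, giving -14.96°C.
From 3300 m to 5300 m (saturated): cools by 6.6 × 2 = 13.2°C, giving -28.16°C.
From 5300 m to 1000 m (dry descent): warms by 9.8 × 4.3 = 42.14°C, giving 13.98°C.

13.98°C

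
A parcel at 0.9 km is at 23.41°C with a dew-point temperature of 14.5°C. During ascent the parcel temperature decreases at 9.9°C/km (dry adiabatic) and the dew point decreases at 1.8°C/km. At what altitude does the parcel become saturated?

T and T_d converge at 9.9 − 1.8 = 8.1°C per km
Height above start = (23.41 − 14.5) / 8.1 = 1.1 km
LCL altitude = 900 m + 1100 m = 2000 m

2 km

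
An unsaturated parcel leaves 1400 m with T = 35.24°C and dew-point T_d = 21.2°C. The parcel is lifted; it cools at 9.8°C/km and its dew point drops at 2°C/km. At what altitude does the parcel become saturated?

3200 m

T and T_d converge at 9.8 − 2 = 7.8°C per km
Height above start = (35.24 − 21.2) / 7.8 = 1.8 km
LCL altitude = 1400 m + 1800 m = 3200 m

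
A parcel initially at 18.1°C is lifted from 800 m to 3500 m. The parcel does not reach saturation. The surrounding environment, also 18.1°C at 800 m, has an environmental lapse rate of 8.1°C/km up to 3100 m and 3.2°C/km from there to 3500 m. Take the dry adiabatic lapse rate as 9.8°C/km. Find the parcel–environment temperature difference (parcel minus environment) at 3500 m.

Parcel:
  800 → 3500 m (dry, 9.8°C/km): ΔT = -9.8 × 2.7 = -26.46°C → T = -8.36°C
Environment:
  800 → 3100 m (environment, lower layer, 8.1°C/km): ΔT = -8.1 × 2.3 = -18.63°C → T = -0.53°C
  3100 → 3500 m (environment, upper layer, 3.2°C/km): ΔT = -3.2 × 0.4 = -1.28°C → T = -1.81°C
T_parcel − T_env = -8.36 − (-1.81) = -6.55°C

-6.55°C (parcel cooler than environment)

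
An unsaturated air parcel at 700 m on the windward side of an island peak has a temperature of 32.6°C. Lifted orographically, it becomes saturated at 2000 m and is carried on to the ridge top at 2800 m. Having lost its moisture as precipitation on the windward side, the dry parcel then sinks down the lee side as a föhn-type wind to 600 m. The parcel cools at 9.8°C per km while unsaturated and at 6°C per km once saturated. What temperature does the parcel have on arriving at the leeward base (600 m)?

From 700 m to 2000 m (dry): cools by 9.8 × 1.3 = 12.74°C, giving 19.86°C.
From 2000 m to 2800 m (saturated): cools by 6 × 0.8 = 4.8°C, giving 15.06°C.
From 2800 m to 600 m (dry descent): warms by 9.8 × 2.2 = 21.56°C, giving 36.62°C.

36.62°C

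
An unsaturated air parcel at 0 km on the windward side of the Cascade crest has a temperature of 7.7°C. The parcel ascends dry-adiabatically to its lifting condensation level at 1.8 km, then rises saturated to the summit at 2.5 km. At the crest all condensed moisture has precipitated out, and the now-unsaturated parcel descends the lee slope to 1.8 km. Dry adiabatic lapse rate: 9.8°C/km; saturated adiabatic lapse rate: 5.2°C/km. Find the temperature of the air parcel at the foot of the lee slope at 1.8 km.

Dry to 1800 m: -9.8 × 1.8 km = -17.64°C, so T = -9.94°C.
Saturated to 2500 m: -5.2 × 0.7 km = -3.64°C, so T = -13.58°C.
Dry descent to 1800 m: +9.8 × 0.7 km = +6.86°C, so T = -6.72°C.

-6.72°C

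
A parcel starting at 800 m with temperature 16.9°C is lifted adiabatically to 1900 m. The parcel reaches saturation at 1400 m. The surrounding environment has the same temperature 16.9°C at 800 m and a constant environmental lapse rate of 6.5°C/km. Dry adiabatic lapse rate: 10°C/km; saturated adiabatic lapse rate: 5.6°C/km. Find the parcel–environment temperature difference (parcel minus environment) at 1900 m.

-1.65°C (parcel cooler than environment)

Parcel:
  800–1400 m, dry: Δz = 0.6 km ⇒ ΔT = -6°C; T = 10.9°C
  1400–1900 m, saturated: Δz = 0.5 km ⇒ ΔT = -2.8°C; T = 8.1°C
Environment:
  800–1900 m, environment: Δz = 1.1 km ⇒ ΔT = -7.15°C; T = 9.75°C
T_parcel − T_env = 8.1 − 9.75 = -1.65°C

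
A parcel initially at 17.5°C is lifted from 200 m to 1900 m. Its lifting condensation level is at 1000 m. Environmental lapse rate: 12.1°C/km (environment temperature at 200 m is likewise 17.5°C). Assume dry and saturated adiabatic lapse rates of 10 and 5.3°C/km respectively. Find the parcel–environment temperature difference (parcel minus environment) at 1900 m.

Parcel:
  Dry to 1000 m: -10 × 0.8 km = -8°C, so T = 9.5°C.
  Saturated to 1900 m: -5.3 × 0.9 km = -4.77°C, so T = 4.73°C.
Environment:
  Environment to 1900 m: -12.1 × 1.7 km = -20.57°C, so T = -3.07°C.
T_parcel − T_env = 4.73 − (-3.07) = +7.8°C

+7.8°C (parcel warmer than environment)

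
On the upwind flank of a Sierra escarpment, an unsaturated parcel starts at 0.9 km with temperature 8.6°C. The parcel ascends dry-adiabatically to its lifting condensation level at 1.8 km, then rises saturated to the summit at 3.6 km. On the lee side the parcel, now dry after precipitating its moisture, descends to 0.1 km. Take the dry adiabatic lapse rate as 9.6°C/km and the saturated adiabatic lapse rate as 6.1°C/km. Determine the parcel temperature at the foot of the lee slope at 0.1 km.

From 900 m to 1800 m (dry): cools by 9.6 × 0.9 = 8.64°C, giving -0.04°C.
From 1800 m to 3600 m (saturated): cools by 6.1 × 1.8 = 10.98°C, giving -11.02°C.
From 3600 m to 100 m (dry descent): warms by 9.6 × 3.5 = 33.6°C, giving 22.58°C.

22.58°C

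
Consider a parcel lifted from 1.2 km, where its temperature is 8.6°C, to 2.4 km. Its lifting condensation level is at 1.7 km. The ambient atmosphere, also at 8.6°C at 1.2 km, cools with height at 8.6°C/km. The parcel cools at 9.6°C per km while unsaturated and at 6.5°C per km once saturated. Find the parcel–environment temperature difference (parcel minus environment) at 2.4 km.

+0.97°C (parcel warmer than environment)

Parcel:
  Dry to 1700 m: -9.6 × 0.5 km = -4.8°C, so T = 3.8°C.
  Saturated to 2400 m: -6.5 × 0.7 km = -4.55°C, so T = -0.75°C.
Environment:
  Environment to 2400 m: -8.6 × 1.2 km = -10.32°C, so T = -1.72°C.
T_parcel − T_env = -0.75 − (-1.72) = +0.97°C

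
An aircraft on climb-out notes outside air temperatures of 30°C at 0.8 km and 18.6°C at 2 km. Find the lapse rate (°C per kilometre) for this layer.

9.5°C/km

Γ = −ΔT/Δz = (30 − 18.6) / (2000 − 800) m
  = 11.4°C / 1.2 km = 9.5°C/km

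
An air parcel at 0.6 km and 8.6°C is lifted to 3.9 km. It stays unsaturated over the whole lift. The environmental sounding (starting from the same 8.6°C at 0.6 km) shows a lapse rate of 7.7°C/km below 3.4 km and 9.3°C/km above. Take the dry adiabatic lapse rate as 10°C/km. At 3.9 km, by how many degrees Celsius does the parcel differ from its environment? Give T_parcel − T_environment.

-6.79°C (parcel cooler than environment)

Parcel:
  600–3900 m, dry: Δz = 3.3 km ⇒ ΔT = -33°C; T = -24.4°C
Environment:
  600–3400 m, environment, lower layer: Δz = 2.8 km ⇒ ΔT = -21.56°C; T = -12.96°C
  3400–3900 m, environment, upper layer: Δz = 0.5 km ⇒ ΔT = -4.65°C; T = -17.61°C
T_parcel − T_env = -24.4 − (-17.61) = -6.79°C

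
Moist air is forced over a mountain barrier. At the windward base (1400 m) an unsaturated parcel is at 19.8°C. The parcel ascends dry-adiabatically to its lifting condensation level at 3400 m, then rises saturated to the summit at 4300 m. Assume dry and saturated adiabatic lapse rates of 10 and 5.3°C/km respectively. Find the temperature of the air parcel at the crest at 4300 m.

-4.97°C

From 1400 m to 3400 m (dry): cools by 10 × 2 = 20°C, giving -0.2°C.
From 3400 m to 4300 m (saturated): cools by 5.3 × 0.9 = 4.77°C, giving -4.97°C.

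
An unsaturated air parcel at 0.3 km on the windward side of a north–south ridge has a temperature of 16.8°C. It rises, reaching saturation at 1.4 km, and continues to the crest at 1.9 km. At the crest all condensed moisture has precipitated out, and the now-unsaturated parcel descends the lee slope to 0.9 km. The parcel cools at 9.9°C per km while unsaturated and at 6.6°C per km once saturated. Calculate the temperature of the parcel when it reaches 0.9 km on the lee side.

12.51°C

300 → 1400 m (dry, 9.9°C/km): ΔT = -9.9 × 1.1 = -10.89°C → T = 5.91°C
1400 → 1900 m (saturated, 6.6°C/km): ΔT = -6.6 × 0.5 = -3.3°C → T = 2.61°C
1900 → 900 m (dry descent, 9.9°C/km): ΔT = +9.9 × 1 = +9.9°C → T = 12.51°C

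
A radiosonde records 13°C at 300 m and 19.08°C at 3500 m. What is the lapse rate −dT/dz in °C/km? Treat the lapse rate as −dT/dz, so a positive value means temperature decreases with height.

Γ = −ΔT/Δz = (13 − 19.08) / (3500 − 300) m
  = -6.08°C / 3.2 km = -1.9°C/km

-1.9°C/km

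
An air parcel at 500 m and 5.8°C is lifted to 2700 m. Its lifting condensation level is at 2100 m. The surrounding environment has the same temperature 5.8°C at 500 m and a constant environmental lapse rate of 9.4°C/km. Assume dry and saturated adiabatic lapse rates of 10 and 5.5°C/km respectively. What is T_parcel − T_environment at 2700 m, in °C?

+1.38°C (parcel warmer than environment)

Parcel:
  500–2100 m, dry: Δz = 1.6 km ⇒ ΔT = -16°C; T = -10.2°C
  2100–2700 m, saturated: Δz = 0.6 km ⇒ ΔT = -3.3°C; T = -13.5°C
Environment:
  500–2700 m, environment: Δz = 2.2 km ⇒ ΔT = -20.68°C; T = -14.88°C
T_parcel − T_env = -13.5 − (-14.88) = +1.38°C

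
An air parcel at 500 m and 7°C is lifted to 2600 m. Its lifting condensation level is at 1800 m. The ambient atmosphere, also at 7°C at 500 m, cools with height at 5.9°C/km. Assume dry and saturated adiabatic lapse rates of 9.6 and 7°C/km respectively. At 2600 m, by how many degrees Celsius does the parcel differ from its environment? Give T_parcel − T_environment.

-5.69°C (parcel cooler than environment)

Parcel:
  500–1800 m, dry: Δz = 1.3 km ⇒ ΔT = -12.48°C; T = -5.48°C
  1800–2600 m, saturated: Δz = 0.8 km ⇒ ΔT = -5.6°C; T = -11.08°C
Environment:
  500–2600 m, environment: Δz = 2.1 km ⇒ ΔT = -12.39°C; T = -5.39°C
T_parcel − T_env = -11.08 − (-5.39) = -5.69°C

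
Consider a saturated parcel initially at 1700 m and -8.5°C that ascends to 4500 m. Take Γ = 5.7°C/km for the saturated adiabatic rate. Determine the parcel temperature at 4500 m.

-24.46°C

Saturated adiabatic to 4500 m: -5.7 × 2.8 km = -15.96°C, so T = -24.46°C.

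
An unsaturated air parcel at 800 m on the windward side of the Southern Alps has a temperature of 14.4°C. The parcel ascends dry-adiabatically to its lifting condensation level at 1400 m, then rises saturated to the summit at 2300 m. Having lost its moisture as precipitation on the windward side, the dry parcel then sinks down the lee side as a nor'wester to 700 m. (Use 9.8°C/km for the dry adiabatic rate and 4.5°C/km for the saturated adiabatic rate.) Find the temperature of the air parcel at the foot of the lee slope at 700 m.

20.15°C

800–1400 m, dry: Δz = 0.6 km ⇒ ΔT = -5.88°C; T = 8.52°C
1400–2300 m, saturated: Δz = 0.9 km ⇒ ΔT = -4.05°C; T = 4.47°C
2300–700 m, dry descent: Δz = 1.6 km ⇒ ΔT = +15.68°C; T = 20.15°C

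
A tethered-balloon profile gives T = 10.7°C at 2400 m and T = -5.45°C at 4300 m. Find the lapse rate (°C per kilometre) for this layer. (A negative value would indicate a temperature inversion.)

8.5°C/km

Γ = −ΔT/Δz = (10.7 − (-5.45)) / (4300 − 2400) m
  = 16.15°C / 1.9 km = 8.5°C/km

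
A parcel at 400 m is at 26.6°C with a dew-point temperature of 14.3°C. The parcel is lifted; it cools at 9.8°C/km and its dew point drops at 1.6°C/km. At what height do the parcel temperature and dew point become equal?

1900 m

T and T_d converge at 9.8 − 1.6 = 8.2°C per km
Height above start = (26.6 − 14.3) / 8.2 = 1.5 km
LCL altitude = 400 m + 1500 m = 1900 m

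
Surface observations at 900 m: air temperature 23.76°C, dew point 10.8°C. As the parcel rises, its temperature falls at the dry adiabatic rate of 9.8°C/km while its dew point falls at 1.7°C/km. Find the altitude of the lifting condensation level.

T and T_d converge at 9.8 − 1.7 = 8.1°C per km
Height above start = (23.76 − 10.8) / 8.1 = 1.6 km
LCL altitude = 900 m + 1600 m = 2500 m

2500 m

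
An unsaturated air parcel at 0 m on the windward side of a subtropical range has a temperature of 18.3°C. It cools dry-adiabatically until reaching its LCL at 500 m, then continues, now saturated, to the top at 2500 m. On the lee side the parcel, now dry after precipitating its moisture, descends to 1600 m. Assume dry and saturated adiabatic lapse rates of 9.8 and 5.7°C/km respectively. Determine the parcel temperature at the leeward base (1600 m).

10.82°C

From 0 m to 500 m (dry): cools by 9.8 × 0.5 = 4.9°C, giving 13.4°C.
From 500 m to 2500 m (saturated): cools by 5.7 × 2 = 11.4°C, giving 2°C.
From 2500 m to 1600 m (dry descent): warms by 9.8 × 0.9 = 8.82°C, giving 10.82°C.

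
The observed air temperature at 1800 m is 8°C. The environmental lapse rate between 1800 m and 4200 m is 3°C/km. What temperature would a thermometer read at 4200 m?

1800 → 4200 m (environmental, 3°C/km): ΔT = -3 × 2.4 = -7.2°C → T = 0.8°C

0.8°C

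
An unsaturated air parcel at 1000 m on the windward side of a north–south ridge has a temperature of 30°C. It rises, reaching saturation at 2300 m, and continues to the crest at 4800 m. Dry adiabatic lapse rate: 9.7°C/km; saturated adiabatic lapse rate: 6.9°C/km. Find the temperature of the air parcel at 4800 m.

0.14°C

1000–2300 m, dry: Δz = 1.3 km ⇒ ΔT = -12.61°C; T = 17.39°C
2300–4800 m, saturated: Δz = 2.5 km ⇒ ΔT = -17.25°C; T = 0.14°C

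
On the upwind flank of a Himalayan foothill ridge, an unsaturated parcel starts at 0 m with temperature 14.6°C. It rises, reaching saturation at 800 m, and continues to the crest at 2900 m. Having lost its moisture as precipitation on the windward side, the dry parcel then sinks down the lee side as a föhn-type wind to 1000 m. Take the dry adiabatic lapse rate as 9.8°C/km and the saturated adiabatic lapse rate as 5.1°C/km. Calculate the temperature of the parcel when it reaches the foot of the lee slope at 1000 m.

0–800 m, dry: Δz = 0.8 km ⇒ ΔT = -7.84°C; T = 6.76°C
800–2900 m, saturated: Δz = 2.1 km ⇒ ΔT = -10.71°C; T = -3.95°C
2900–1000 m, dry descent: Δz = 1.9 km ⇒ ΔT = +18.62°C; T = 14.67°C

14.67°C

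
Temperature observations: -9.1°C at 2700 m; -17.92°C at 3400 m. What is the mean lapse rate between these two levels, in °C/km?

Γ = −ΔT/Δz = (-9.1 − (-17.92)) / (3400 − 2700) m
  = 8.82°C / 0.7 km = 12.6°C/km

12.6°C/km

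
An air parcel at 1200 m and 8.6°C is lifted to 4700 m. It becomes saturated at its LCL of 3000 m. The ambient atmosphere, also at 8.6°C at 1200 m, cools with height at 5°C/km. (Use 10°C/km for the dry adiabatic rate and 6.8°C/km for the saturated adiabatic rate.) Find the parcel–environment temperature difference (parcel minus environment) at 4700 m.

-12.06°C (parcel cooler than environment)

Parcel:
  From 1200 m to 3000 m (dry): cools by 10 × 1.8 = 18°C, giving -9.4°C.
  From 3000 m to 4700 m (saturated): cools by 6.8 × 1.7 = 11.56°C, giving -20.96°C.
Environment:
  From 1200 m to 4700 m (environment): cools by 5 × 3.5 = 17.5°C, giving -8.9°C.
T_parcel − T_env = -20.96 − (-8.9) = -12.06°C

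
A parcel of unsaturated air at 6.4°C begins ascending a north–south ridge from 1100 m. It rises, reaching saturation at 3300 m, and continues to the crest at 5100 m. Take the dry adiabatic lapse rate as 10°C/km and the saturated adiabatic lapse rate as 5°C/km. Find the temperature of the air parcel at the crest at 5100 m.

-24.6°C

From 1100 m to 3300 m (dry): cools by 10 × 2.2 = 22°C, giving -15.6°C.
From 3300 m to 5100 m (saturated): cools by 5 × 1.8 = 9°C, giving -24.6°C.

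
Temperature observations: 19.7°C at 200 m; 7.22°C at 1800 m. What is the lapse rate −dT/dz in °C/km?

Γ = −ΔT/Δz = (19.7 − 7.22) / (1800 − 200) m
  = 12.48°C / 1.6 km = 7.8°C/km

7.8°C/km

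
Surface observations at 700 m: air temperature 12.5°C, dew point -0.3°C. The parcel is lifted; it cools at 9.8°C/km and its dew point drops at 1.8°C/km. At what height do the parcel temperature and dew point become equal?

2300 m

T and T_d converge at 9.8 − 1.8 = 8°C per km
Height above start = (12.5 − (-0.3)) / 8 = 1.6 km
LCL altitude = 700 m + 1600 m = 2300 m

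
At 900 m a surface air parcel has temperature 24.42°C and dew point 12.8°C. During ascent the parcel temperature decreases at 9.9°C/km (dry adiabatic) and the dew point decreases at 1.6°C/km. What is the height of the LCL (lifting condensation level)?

T and T_d converge at 9.9 − 1.6 = 8.3°C per km
Height above start = (24.42 − 12.8) / 8.3 = 1.4 km
LCL altitude = 900 m + 1400 m = 2300 m

2300 m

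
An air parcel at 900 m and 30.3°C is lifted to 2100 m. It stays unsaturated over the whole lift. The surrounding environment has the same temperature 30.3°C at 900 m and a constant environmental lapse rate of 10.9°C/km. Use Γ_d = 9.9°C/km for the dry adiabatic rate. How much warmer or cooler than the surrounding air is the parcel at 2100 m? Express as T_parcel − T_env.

Parcel:
  Dry to 2100 m: -9.9 × 1.2 km = -11.88°C, so T = 18.42°C.
Environment:
  Environment to 2100 m: -10.9 × 1.2 km = -13.08°C, so T = 17.22°C.
T_parcel − T_env = 18.42 − 17.22 = +1.2°C

+1.2°C (parcel warmer than environment)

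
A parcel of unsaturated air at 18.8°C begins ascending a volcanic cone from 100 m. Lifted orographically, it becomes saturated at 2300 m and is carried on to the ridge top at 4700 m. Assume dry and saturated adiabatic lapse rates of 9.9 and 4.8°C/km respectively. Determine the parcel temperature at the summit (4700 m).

100–2300 m, dry: Δz = 2.2 km ⇒ ΔT = -21.78°C; T = -2.98°C
2300–4700 m, saturated: Δz = 2.4 km ⇒ ΔT = -11.52°C; T = -14.5°C

-14.5°C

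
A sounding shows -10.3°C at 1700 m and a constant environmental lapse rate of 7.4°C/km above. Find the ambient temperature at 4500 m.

Environmental to 4500 m: -7.4 × 2.8 km = -20.72°C, so T = -31.02°C.

-31.02°C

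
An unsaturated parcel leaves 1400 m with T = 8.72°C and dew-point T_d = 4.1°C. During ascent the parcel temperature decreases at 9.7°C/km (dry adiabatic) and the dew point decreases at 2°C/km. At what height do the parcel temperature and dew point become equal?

2000 m

T and T_d converge at 9.7 − 2 = 7.7°C per km
Height above start = (8.72 − 4.1) / 7.7 = 0.6 km
LCL altitude = 1400 m + 600 m = 2000 m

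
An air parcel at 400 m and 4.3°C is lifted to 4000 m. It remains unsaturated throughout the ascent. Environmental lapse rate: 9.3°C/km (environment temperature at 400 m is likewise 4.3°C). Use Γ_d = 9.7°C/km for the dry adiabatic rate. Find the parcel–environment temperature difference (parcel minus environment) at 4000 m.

Parcel:
  Dry to 4000 m: -9.7 × 3.6 km = -34.92°C, so T = -30.62°C.
Environment:
  Environment to 4000 m: -9.3 × 3.6 km = -33.48°C, so T = -29.18°C.
T_parcel − T_env = -30.62 − (-29.18) = -1.44°C

-1.44°C (parcel cooler than environment)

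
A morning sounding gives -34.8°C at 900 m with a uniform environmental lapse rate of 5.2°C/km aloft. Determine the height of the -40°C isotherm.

Height above start = (-34.8 − (-40)) / 5.2 = 1 km
Altitude = 900 m + 1000 m = 1900 m

1900 m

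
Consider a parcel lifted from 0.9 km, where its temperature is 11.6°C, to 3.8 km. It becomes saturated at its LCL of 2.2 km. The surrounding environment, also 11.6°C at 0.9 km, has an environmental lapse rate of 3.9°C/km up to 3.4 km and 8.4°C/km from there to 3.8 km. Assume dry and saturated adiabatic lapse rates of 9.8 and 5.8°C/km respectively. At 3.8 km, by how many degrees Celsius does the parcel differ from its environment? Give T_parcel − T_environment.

-8.91°C (parcel cooler than environment)

Parcel:
  From 900 m to 2200 m (dry): cools by 9.8 × 1.3 = 12.74°C, giving -1.14°C.
  From 2200 m to 3800 m (saturated): cools by 5.8 × 1.6 = 9.28°C, giving -10.42°C.
Environment:
  From 900 m to 3400 m (environment, lower layer): cools by 3.9 × 2.5 = 9.75°C, giving 1.85°C.
  From 3400 m to 3800 m (environment, upper layer): cools by 8.4 × 0.4 = 3.36°C, giving -1.51°C.
T_parcel − T_env = -10.42 − (-1.51) = -8.91°C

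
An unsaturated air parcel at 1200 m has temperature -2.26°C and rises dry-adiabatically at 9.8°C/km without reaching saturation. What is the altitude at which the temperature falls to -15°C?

2500 m

Height above start = (-2.26 − (-15)) / 9.8 = 1.3 km
Altitude = 1200 m + 1300 m = 2500 m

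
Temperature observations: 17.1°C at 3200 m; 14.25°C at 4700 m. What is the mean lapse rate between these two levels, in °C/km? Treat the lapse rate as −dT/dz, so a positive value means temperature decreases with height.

1.9°C/km

Γ = −ΔT/Δz = (17.1 − 14.25) / (4700 − 3200) m
  = 2.85°C / 1.5 km = 1.9°C/km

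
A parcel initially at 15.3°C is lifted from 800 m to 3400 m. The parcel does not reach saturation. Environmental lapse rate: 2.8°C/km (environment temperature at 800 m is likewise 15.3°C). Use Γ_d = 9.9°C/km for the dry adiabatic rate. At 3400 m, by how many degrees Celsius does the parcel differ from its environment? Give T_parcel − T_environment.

-18.46°C (parcel cooler than environment)

Parcel:
  From 800 m to 3400 m (dry): cools by 9.9 × 2.6 = 25.74°C, giving -10.44°C.
Environment:
  From 800 m to 3400 m (environment): cools by 2.8 × 2.6 = 7.28°C, giving 8.02°C.
T_parcel − T_env = -10.44 − 8.02 = -18.46°C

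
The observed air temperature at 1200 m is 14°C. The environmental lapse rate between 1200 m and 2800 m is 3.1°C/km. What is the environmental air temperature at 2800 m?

9.04°C

Environmental to 2800 m: -3.1 × 1.6 km = -4.96°C, so T = 9.04°C.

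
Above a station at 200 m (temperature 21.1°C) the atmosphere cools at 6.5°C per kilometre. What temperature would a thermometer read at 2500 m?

200–2500 m, environmental: Δz = 2.3 km ⇒ ΔT = -14.95°C; T = 6.15°C

6.15°C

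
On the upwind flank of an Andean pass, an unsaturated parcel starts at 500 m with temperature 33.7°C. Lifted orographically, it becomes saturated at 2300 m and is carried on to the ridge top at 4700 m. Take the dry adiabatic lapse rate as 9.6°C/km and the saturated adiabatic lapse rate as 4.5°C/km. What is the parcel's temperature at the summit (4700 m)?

5.62°C

From 500 m to 2300 m (dry): cools by 9.6 × 1.8 = 17.28°C, giving 16.42°C.
From 2300 m to 4700 m (saturated): cools by 4.5 × 2.4 = 10.8°C, giving 5.62°C.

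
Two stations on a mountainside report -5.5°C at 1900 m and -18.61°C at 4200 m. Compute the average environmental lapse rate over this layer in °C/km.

Γ = −ΔT/Δz = (-5.5 − (-18.61)) / (4200 − 1900) m
  = 13.11°C / 2.3 km = 5.7°C/km

5.7°C/km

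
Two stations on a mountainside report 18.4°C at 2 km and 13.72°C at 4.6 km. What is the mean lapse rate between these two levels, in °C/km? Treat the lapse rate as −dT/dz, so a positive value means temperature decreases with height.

1.8°C/km

Γ = −ΔT/Δz = (18.4 − 13.72) / (4600 − 2000) m
  = 4.68°C / 2.6 km = 1.8°C/km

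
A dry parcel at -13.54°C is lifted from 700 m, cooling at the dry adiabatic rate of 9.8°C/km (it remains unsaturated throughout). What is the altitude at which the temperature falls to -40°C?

3400 m

Height above start = (-13.54 − (-40)) / 9.8 = 2.7 km
Altitude = 700 m + 2700 m = 3400 m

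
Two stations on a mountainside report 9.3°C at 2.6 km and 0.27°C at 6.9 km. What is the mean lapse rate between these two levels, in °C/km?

2.1°C/km

Γ = −ΔT/Δz = (9.3 − 0.27) / (6900 − 2600) m
  = 9.03°C / 4.3 km = 2.1°C/km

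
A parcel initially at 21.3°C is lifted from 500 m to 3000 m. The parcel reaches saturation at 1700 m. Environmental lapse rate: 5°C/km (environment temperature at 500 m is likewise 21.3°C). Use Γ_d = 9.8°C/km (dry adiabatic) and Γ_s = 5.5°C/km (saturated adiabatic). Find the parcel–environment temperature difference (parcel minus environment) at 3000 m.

-6.41°C (parcel cooler than environment)

Parcel:
  500 → 1700 m (dry, 9.8°C/km): ΔT = -9.8 × 1.2 = -11.76°C → T = 9.54°C
  1700 → 3000 m (saturated, 5.5°C/km): ΔT = -5.5 × 1.3 = -7.15°C → T = 2.39°C
Environment:
  500 → 3000 m (environment, 5°C/km): ΔT = -5 × 2.5 = -12.5°C → T = 8.8°C
T_parcel − T_env = 2.39 − 8.8 = -6.41°C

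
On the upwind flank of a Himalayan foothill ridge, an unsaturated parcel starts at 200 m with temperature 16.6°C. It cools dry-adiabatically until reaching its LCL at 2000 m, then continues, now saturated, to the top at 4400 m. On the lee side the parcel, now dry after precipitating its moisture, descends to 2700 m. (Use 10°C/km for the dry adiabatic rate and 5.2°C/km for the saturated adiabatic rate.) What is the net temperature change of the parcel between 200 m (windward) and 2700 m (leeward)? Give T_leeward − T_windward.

Dry to 2000 m: -10 × 1.8 km = -18°C, so T = -1.4°C.
Saturated to 4400 m: -5.2 × 2.4 km = -12.48°C, so T = -13.88°C.
Dry descent to 2700 m: +10 × 1.7 km = +17°C, so T = 3.12°C.
Net change vs windward start: 3.12 − 16.6 = -13.48°C

-13.48°C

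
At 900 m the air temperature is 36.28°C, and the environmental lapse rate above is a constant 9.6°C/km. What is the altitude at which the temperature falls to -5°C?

Height above start = (36.28 − (-5)) / 9.6 = 4.3 km
Altitude = 900 m + 4300 m = 5200 m

5200 m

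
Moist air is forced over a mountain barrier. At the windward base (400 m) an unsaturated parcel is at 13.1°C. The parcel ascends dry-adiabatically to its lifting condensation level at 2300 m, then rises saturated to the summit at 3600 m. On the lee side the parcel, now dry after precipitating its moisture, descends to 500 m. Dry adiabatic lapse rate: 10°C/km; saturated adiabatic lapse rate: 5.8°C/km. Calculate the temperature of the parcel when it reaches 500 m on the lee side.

400 → 2300 m (dry, 10°C/km): ΔT = -10 × 1.9 = -19°C → T = -5.9°C
2300 → 3600 m (saturated, 5.8°C/km): ΔT = -5.8 × 1.3 = -7.54°C → T = -13.44°C
3600 → 500 m (dry descent, 10°C/km): ΔT = +10 × 3.1 = +31°C → T = 17.56°C

17.56°C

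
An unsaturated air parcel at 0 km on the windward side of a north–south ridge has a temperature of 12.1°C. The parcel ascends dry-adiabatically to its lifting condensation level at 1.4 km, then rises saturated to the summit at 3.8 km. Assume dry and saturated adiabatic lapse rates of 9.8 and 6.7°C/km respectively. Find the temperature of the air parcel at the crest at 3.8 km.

-17.7°C

0 → 1400 m (dry, 9.8°C/km): ΔT = -9.8 × 1.4 = -13.72°C → T = -1.62°C
1400 → 3800 m (saturated, 6.7°C/km): ΔT = -6.7 × 2.4 = -16.08°C → T = -17.7°C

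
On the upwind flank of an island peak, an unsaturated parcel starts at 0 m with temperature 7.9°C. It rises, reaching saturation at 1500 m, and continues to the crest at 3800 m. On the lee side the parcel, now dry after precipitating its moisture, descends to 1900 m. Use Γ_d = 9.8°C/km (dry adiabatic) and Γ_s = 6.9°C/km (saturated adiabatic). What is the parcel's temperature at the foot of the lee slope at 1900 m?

0 → 1500 m (dry, 9.8°C/km): ΔT = -9.8 × 1.5 = -14.7°C → T = -6.8°C
1500 → 3800 m (saturated, 6.9°C/km): ΔT = -6.9 × 2.3 = -15.87°C → T = -22.67°C
3800 → 1900 m (dry descent, 9.8°C/km): ΔT = +9.8 × 1.9 = +18.62°C → T = -4.05°C

-4.05°C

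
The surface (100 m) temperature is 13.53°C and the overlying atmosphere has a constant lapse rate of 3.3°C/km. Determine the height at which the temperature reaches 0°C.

Height above start = (13.53 − 0) / 3.3 = 4.1 km
Altitude = 100 m + 4100 m = 4200 m

4200 m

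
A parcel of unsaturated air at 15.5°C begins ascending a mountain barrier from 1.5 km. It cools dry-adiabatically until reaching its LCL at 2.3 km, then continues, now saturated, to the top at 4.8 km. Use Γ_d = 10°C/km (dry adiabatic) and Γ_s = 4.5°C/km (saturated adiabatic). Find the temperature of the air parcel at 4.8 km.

1500–2300 m, dry: Δz = 0.8 km ⇒ ΔT = -8°C; T = 7.5°C
2300–4800 m, saturated: Δz = 2.5 km ⇒ ΔT = -11.25°C; T = -3.75°C

-3.75°C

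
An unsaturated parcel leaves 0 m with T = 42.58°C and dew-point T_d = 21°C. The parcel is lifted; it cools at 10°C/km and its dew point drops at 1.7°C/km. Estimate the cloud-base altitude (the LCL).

2600 m

T and T_d converge at 10 − 1.7 = 8.3°C per km
Height above start = (42.58 − 21) / 8.3 = 2.6 km
LCL altitude = 0 m + 2600 m = 2600 m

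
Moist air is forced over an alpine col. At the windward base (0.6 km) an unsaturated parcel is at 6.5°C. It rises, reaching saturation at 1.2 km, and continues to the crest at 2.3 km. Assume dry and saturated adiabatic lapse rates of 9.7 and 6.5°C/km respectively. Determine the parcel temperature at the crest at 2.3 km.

600 → 1200 m (dry, 9.7°C/km): ΔT = -9.7 × 0.6 = -5.82°C → T = 0.68°C
1200 → 2300 m (saturated, 6.5°C/km): ΔT = -6.5 × 1.1 = -7.15°C → T = -6.47°C

-6.47°C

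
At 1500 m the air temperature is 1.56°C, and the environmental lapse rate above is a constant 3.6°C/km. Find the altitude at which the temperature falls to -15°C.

Height above start = (1.56 − (-15)) / 3.6 = 4.6 km
Altitude = 1500 m + 4600 m = 6100 m

6100 m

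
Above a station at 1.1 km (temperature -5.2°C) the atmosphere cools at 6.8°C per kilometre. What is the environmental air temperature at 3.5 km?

Environmental to 3500 m: -6.8 × 2.4 km = -16.32°C, so T = -21.52°C.

-21.52°C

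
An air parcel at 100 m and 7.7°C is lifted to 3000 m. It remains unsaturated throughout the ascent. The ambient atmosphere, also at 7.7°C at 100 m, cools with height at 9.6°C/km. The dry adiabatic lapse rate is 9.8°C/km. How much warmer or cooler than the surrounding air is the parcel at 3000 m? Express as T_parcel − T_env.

-0.58°C (parcel cooler than environment)

Parcel:
  100 → 3000 m (dry, 9.8°C/km): ΔT = -9.8 × 2.9 = -28.42°C → T = -20.72°C
Environment:
  100 → 3000 m (environment, 9.6°C/km): ΔT = -9.6 × 2.9 = -27.84°C → T = -20.14°C
T_parcel − T_env = -20.72 − (-20.14) = -0.58°C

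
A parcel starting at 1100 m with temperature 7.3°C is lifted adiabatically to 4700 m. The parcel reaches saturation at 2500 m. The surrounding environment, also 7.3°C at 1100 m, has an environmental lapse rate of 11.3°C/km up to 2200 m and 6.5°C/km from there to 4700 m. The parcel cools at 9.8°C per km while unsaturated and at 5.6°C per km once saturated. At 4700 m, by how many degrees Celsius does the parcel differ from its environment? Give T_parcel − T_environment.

+2.64°C (parcel warmer than environment)

Parcel:
  1100–2500 m, dry: Δz = 1.4 km ⇒ ΔT = -13.72°C; T = -6.42°C
  2500–4700 m, saturated: Δz = 2.2 km ⇒ ΔT = -12.32°C; T = -18.74°C
Environment:
  1100–2200 m, environment, lower layer: Δz = 1.1 km ⇒ ΔT = -12.43°C; T = -5.13°C
  2200–4700 m, environment, upper layer: Δz = 2.5 km ⇒ ΔT = -16.25°C; T = -21.38°C
T_parcel − T_env = -18.74 − (-21.38) = +2.64°C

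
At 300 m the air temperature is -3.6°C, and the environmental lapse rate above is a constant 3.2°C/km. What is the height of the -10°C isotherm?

2300 m

Height above start = (-3.6 − (-10)) / 3.2 = 2 km
Altitude = 300 m + 2000 m = 2300 m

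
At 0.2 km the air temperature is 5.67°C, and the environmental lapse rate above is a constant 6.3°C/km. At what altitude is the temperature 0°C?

Height above start = (5.67 − 0) / 6.3 = 0.9 km
Altitude = 200 m + 900 m = 1100 m

1.1 km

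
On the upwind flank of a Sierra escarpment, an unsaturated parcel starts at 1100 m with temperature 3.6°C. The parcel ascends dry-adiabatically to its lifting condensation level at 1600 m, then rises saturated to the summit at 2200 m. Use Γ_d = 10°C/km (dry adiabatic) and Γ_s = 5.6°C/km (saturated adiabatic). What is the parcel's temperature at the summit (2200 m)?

-4.76°C

1100–1600 m, dry: Δz = 0.5 km ⇒ ΔT = -5°C; T = -1.4°C
1600–2200 m, saturated: Δz = 0.6 km ⇒ ΔT = -3.36°C; T = -4.76°C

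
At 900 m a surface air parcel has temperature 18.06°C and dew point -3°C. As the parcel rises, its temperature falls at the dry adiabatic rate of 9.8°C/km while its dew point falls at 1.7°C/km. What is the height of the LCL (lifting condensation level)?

3500 m

T and T_d converge at 9.8 − 1.7 = 8.1°C per km
Height above start = (18.06 − (-3)) / 8.1 = 2.6 km
LCL altitude = 900 m + 2600 m = 3500 m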